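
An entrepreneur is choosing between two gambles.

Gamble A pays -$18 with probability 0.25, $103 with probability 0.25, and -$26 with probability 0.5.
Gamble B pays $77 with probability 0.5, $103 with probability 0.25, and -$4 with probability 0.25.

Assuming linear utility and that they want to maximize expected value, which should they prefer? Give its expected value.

Gamble A = 0.25 × (-18) + 0.25 × 103 + 0.5 × (-26) = -4.5 + 25.75 − 13 = 8.25
Gamble B = 0.5 × 77 + 0.25 × 103 + 0.25 × (-4) = 38.5 + 25.75 − 1 = 63.25

Gamble B ($63.25)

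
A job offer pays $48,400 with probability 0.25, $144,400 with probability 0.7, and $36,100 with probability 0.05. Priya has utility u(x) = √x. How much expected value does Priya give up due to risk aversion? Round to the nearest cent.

$5,754.75

E[u] = 0.25·√48400 + 0.7·√144400 + 0.05·√36100 = 0.25·220 + 0.7·380 + 0.05·190 = 330.5
CE = (330.5)² = 109230.25
Risk premium = EV − CE = 114985 − 109230.25 = 5754.75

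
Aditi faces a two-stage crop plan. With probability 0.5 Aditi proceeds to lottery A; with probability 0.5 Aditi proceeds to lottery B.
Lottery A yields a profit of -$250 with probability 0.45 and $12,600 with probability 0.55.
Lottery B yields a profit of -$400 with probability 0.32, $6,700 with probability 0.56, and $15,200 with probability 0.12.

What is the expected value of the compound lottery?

$6,132.75

EV(A) = 0.45 × (-250) + 0.55 × 12600 = -112.5 + 6930 = 6817.5
EV(B) = 0.32 × (-400) + 0.56 × 6700 + 0.12 × 15200 = -128 + 3752 + 1824 = 5448
Overall = 0.5 × 6817.5 + 0.5 × 5448 = 3408.75 + 2724 = 6132.75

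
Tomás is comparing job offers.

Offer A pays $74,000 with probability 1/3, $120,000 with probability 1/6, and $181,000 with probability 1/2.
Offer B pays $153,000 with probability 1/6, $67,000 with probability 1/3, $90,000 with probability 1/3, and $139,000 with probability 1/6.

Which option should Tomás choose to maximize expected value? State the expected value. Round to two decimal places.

Offer A = 1/3 × 74000 + 1/6 × 120000 + 1/2 × 181000 = 24666.6667 + 20000 + 90500 = 135166.6667
Offer B = 1/6 × 153000 + 1/3 × 67000 + 1/3 × 90000 + 1/6 × 139000 = 25500 + 22333.3333 + 30000 + 23166.6667 = 101000

Offer A ($135,166.67)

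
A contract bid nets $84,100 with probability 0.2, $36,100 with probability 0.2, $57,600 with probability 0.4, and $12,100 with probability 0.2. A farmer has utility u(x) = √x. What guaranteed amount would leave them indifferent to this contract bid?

E[u] = 0.2·√84100 + 0.2·√36100 + 0.4·√57600 + 0.2·√12100 = 0.2·290 + 0.2·190 + 0.4·240 + 0.2·110 = 214
CE = (214)² = 45796

$45,796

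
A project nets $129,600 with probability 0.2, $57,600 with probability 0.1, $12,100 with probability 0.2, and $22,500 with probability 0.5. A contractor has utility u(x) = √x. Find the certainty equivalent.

E[u] = 0.2·√129600 + 0.1·√57600 + 0.2·√12100 + 0.5·√22500 = 0.2·360 + 0.1·240 + 0.2·110 + 0.5·150 = 193
CE = (193)² = 37249

$37,249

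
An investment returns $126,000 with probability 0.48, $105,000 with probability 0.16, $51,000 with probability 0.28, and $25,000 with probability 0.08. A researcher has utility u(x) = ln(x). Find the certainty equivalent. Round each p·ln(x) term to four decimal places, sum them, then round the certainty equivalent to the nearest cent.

$83,466.45

E[u] = 0.48·ln(126000) + 0.16·ln(105000) + 0.28·ln(51000) + 0.08·ln(25000) = 5.6371 + 1.8499 + 3.0351 + 0.8101 = 11.3322
CE = e^11.3322 ≈ 83466.45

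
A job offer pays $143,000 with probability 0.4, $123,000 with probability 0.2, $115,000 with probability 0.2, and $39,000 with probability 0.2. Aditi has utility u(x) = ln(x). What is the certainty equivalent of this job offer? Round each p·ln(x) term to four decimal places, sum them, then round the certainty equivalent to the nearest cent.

E[u] = 0.4·ln(143000) + 0.2·ln(123000) + 0.2·ln(115000) + 0.2·ln(39000) = 4.7482 + 2.3440 + 2.3305 + 2.1143 = 11.5370
CE = e^11.5370 ≈ 102436.67

$102,436.67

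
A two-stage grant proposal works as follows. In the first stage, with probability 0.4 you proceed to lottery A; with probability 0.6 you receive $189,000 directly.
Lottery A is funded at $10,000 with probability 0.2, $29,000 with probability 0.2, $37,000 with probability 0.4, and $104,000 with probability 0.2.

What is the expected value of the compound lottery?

$130,760

EV(A) = 0.2 × 10000 + 0.2 × 29000 + 0.4 × 37000 + 0.2 × 104000 = 2000 + 5800 + 14800 + 20800 = 43400
Branch B: 189000 (certain)
Overall = 0.4 × 43400 + 0.6 × 189000 = 17360 + 113400 = 130760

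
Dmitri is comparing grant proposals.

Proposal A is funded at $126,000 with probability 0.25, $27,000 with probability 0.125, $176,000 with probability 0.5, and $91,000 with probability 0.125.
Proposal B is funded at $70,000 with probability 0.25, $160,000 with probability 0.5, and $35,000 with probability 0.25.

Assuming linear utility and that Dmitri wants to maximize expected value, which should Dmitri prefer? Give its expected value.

Proposal A ($134,250)

Proposal A = 0.25 × 126000 + 0.125 × 27000 + 0.5 × 176000 + 0.125 × 91000 = 31500 + 3375 + 88000 + 11375 = 134250
Proposal B = 0.25 × 70000 + 0.5 × 160000 + 0.25 × 35000 = 17500 + 80000 + 8750 = 106250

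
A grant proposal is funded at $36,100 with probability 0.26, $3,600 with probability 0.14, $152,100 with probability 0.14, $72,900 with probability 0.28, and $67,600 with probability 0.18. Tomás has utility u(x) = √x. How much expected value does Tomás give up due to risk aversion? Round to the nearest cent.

E[u] = 0.26·√36100 + 0.14·√3600 + 0.14·√152100 + 0.28·√72900 + 0.18·√67600 = 0.26·190 + 0.14·60 + 0.14·390 + 0.28·270 + 0.18·260 = 234.8
CE = (234.8)² = 55131.04
Risk premium = EV − CE = 63764 − 55131.04 = 8632.96

$8,632.96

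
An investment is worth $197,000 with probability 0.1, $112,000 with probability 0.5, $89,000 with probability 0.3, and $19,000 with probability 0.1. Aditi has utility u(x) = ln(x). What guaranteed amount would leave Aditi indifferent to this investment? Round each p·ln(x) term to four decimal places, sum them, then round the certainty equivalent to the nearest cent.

$92,623.67

E[u] = 0.1·ln(197000) + 0.5·ln(112000) + 0.3·ln(89000) + 0.1·ln(19000) = 1.2191 + 5.8131 + 3.4189 + 0.9852 = 11.4363
CE = e^11.4363 ≈ 92623.67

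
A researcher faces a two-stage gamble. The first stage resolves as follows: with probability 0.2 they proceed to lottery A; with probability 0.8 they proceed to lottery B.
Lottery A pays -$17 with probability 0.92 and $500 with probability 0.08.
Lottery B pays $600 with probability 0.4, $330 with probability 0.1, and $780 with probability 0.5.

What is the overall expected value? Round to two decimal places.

EV(A) = 0.92 × (-17) + 0.08 × 500 = -15.64 + 40 = 24.36
EV(B) = 0.4 × 600 + 0.1 × 330 + 0.5 × 780 = 240 + 33 + 390 = 663
Overall = 0.2 × 24.36 + 0.8 × 663 = 4.872 + 530.4 = 535.272

$535.27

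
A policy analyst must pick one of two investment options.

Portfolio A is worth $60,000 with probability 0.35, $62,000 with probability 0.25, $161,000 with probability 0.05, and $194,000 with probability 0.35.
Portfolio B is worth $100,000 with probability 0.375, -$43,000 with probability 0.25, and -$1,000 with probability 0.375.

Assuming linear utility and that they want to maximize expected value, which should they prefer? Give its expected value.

Portfolio A = 0.35 × 60000 + 0.25 × 62000 + 0.05 × 161000 + 0.35 × 194000 = 21000 + 15500 + 8050 + 67900 = 112450
Portfolio B = 0.375 × 100000 + 0.25 × (-43000) + 0.375 × (-1000) = 37500 − 10750 − 375 = 26375

Portfolio A ($112,450)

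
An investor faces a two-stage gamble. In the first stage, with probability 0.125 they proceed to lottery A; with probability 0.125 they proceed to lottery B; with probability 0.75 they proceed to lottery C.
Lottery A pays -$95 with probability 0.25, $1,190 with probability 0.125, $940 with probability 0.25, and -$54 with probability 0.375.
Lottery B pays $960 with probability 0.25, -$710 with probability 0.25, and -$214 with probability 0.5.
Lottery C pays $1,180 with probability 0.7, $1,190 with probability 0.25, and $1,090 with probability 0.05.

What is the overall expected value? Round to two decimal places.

EV(A) = 0.25 × (-95) + 0.125 × 1190 + 0.25 × 940 + 0.375 × (-54) = -23.75 + 148.75 + 235 − 20.25 = 339.75
EV(B) = 0.25 × 960 + 0.25 × (-710) + 0.5 × (-214) = 240 − 177.5 − 107 = -44.5
EV(C) = 0.7 × 1180 + 0.25 × 1190 + 0.05 × 1090 = 826 + 297.5 + 54.5 = 1178
Overall = 0.125 × 339.75 + 0.125 × (-44.5) + 0.75 × 1178 = 42.46875 − 5.5625 + 883.5 = 920.40625

$920.41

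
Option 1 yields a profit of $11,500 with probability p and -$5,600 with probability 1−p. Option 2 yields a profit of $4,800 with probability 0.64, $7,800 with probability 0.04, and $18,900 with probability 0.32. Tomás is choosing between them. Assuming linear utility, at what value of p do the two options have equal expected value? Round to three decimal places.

EV(Option 2) = 0.64 × 4800 + 0.04 × 7800 + 0.32 × 18900 = 3072 + 312 + 6048 = 9432
p·11500 + (1−p)·(-5600) = 9432
17100p − 5600 = 9432
p = (9432 + 5600) / 17100

p = 0.879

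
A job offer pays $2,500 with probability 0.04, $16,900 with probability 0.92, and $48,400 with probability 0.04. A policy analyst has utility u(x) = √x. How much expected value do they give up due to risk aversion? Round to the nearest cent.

$579.84

E[u] = 0.04·√2500 + 0.92·√16900 + 0.04·√48400 = 0.04·50 + 0.92·130 + 0.04·220 = 130.4
CE = (130.4)² = 17004.16
Risk premium = EV − CE = 17584 − 17004.16 = 579.84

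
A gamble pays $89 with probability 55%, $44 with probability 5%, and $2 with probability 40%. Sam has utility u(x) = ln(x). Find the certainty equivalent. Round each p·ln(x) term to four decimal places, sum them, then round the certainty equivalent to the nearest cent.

E[u] = 0.55·ln(89) + 0.05·ln(44) + 0.4·ln(2) = 2.4688 + 0.1892 + 0.2773 = 2.9353
CE = e^2.9353 ≈ 18.83

$18.83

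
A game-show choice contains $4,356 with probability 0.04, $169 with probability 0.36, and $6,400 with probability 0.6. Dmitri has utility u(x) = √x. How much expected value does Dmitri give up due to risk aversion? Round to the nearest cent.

E[u] = 0.04·√4356 + 0.36·√169 + 0.6·√6400 = 0.04·66 + 0.36·13 + 0.6·80 = 55.32
CE = (55.32)² = 3060.3024
Risk premium = EV − CE = 4075.08 − 3060.3024 = 1014.7776

$1,014.78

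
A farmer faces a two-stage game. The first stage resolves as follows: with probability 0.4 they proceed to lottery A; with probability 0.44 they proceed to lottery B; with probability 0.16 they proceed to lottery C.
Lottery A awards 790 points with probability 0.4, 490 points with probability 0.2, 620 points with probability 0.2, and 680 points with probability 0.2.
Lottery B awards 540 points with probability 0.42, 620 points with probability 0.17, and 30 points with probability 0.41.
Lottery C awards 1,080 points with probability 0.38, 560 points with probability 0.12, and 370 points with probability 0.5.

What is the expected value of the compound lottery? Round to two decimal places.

EV(A) = 0.4 × 790 + 0.2 × 490 + 0.2 × 620 + 0.2 × 680 = 316 + 98 + 124 + 136 = 674
EV(B) = 0.42 × 540 + 0.17 × 620 + 0.41 × 30 = 226.8 + 105.4 + 12.3 = 344.5
EV(C) = 0.38 × 1080 + 0.12 × 560 + 0.5 × 370 = 410.4 + 67.2 + 185 = 662.6
Overall = 0.4 × 674 + 0.44 × 344.5 + 0.16 × 662.6 = 269.6 + 151.58 + 106.016 = 527.196

527.20 points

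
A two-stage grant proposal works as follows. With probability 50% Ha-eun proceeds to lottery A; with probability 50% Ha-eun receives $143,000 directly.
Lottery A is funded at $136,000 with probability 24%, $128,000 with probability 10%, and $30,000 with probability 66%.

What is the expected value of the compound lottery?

$104,120

EV(A) = 0.24 × 136000 + 0.1 × 128000 + 0.66 × 30000 = 32640 + 12800 + 19800 = 65240
Branch B: 143000 (certain)
Overall = 0.5 × 65240 + 0.5 × 143000 = 32620 + 71500 = 104120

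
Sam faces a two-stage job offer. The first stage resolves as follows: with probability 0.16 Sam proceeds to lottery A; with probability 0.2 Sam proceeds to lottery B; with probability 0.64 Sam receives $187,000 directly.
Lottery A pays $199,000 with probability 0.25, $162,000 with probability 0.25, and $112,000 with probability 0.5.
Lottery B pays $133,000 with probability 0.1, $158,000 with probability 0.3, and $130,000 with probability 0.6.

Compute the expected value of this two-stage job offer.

$170,820

EV(A) = 0.25 × 199000 + 0.25 × 162000 + 0.5 × 112000 = 49750 + 40500 + 56000 = 146250
EV(B) = 0.1 × 133000 + 0.3 × 158000 + 0.6 × 130000 = 13300 + 47400 + 78000 = 138700
Branch C: 187000 (certain)
Overall = 0.16 × 146250 + 0.2 × 138700 + 0.64 × 187000 = 23400 + 27740 + 119680 = 170820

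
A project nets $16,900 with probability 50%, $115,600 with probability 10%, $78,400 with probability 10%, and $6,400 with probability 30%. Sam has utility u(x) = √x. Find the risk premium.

E[u] = 0.5·√16900 + 0.1·√115600 + 0.1·√78400 + 0.3·√6400 = 0.5·130 + 0.1·340 + 0.1·280 + 0.3·80 = 151
CE = (151)² = 22801
Risk premium = EV − CE = 29770 − 22801 = 6969

$6,969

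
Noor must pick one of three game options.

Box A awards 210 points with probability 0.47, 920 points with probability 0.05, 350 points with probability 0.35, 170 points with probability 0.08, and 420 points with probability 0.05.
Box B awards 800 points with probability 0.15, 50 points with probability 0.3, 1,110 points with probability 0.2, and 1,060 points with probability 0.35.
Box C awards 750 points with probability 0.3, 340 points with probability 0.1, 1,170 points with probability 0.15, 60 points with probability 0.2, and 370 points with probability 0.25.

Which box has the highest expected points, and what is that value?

Box A = 0.47 × 210 + 0.05 × 920 + 0.35 × 350 + 0.08 × 170 + 0.05 × 420 = 98.7 + 46 + 122.5 + 13.6 + 21 = 301.8
Box B = 0.15 × 800 + 0.3 × 50 + 0.2 × 1110 + 0.35 × 1060 = 120 + 15 + 222 + 371 = 728
Box C = 0.3 × 750 + 0.1 × 340 + 0.15 × 1170 + 0.2 × 60 + 0.25 × 370 = 225 + 34 + 175.5 + 12 + 92.5 = 539

Box B (728 points)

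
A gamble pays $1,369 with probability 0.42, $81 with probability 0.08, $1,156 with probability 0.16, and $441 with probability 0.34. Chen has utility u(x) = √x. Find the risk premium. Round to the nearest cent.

E[u] = 0.42·√1369 + 0.08·√81 + 0.16·√1156 + 0.34·√441 = 0.42·37 + 0.08·9 + 0.16·34 + 0.34·21 = 28.84
CE = (28.84)² = 831.7456
Risk premium = EV − CE = 916.36 − 831.7456 = 84.6144

$84.61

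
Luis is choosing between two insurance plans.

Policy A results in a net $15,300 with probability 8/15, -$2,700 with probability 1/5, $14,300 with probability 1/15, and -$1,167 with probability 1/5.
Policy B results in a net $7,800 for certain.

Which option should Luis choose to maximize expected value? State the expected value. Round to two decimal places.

Policy A = 8/15 × 15300 + 1/5 × (-2700) + 1/15 × 14300 + 1/5 × (-1167) = 8160 − 540 + 953.3333 − 233.4 = 8339.9333
Policy B: 7800 (certain)

Policy A ($8,339.93)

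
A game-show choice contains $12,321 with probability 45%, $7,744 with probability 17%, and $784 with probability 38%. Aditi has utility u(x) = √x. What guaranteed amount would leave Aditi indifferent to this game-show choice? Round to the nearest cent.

E[u] = 0.45·√12321 + 0.17·√7744 + 0.38·√784 = 0.45·111 + 0.17·88 + 0.38·28 = 75.55
CE = (75.55)² = 5707.8025

$5,707.80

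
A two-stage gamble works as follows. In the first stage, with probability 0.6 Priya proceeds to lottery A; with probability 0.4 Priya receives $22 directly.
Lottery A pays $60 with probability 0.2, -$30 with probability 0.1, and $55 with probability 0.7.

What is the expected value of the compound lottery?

$37.30

EV(A) = 0.2 × 60 + 0.1 × (-30) + 0.7 × 55 = 12 − 3 + 38.5 = 47.5
Branch B: 22 (certain)
Overall = 0.6 × 47.5 + 0.4 × 22 = 28.5 + 8.8 = 37.3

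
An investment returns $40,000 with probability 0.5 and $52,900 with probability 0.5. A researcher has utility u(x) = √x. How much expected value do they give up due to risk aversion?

$225

E[u] = 0.5·√40000 + 0.5·√52900 = 0.5·200 + 0.5·230 = 215
CE = (215)² = 46225
Risk premium = EV − CE = 46450 − 46225 = 225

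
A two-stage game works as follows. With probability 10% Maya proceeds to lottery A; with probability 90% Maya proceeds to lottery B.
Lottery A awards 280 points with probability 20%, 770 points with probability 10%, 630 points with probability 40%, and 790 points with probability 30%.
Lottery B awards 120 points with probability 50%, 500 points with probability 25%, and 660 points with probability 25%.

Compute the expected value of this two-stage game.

EV(A) = 0.2 × 280 + 0.1 × 770 + 0.4 × 630 + 0.3 × 790 = 56 + 77 + 252 + 237 = 622
EV(B) = 0.5 × 120 + 0.25 × 500 + 0.25 × 660 = 60 + 125 + 165 = 350
Overall = 0.1 × 622 + 0.9 × 350 = 62.2 + 315 = 377.2

377.2 points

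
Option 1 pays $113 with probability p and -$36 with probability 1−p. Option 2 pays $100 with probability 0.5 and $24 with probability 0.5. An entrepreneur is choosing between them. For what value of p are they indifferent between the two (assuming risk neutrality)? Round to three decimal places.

p = 0.658

EV(Option 2) = 0.5 × 100 + 0.5 × 24 = 50 + 12 = 62
p·113 + (1−p)·(-36) = 62
149p − 36 = 62
p = (62 + 36) / 149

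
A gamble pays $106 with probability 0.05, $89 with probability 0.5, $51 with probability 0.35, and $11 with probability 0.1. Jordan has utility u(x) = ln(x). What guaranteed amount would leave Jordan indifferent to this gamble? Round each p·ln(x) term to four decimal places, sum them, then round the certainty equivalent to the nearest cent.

$59.94

E[u] = 0.05·ln(106) + 0.5·ln(89) + 0.35·ln(51) + 0.1·ln(11) = 0.2332 + 2.2443 + 1.3761 + 0.2398 = 4.0934
CE = e^4.0934 ≈ 59.94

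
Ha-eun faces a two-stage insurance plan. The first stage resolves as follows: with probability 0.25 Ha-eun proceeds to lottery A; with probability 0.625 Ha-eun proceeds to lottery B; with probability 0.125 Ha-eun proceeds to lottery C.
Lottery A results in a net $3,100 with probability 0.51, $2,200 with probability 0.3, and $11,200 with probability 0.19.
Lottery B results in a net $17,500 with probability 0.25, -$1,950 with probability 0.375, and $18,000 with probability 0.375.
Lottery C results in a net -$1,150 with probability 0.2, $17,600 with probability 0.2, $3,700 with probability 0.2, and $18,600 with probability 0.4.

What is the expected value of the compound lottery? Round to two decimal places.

$9,022.09

EV(A) = 0.51 × 3100 + 0.3 × 2200 + 0.19 × 11200 = 1581 + 660 + 2128 = 4369
EV(B) = 0.25 × 17500 + 0.375 × (-1950) + 0.375 × 18000 = 4375 − 731.25 + 6750 = 10393.75
EV(C) = 0.2 × (-1150) + 0.2 × 17600 + 0.2 × 3700 + 0.4 × 18600 = -230 + 3520 + 740 + 7440 = 11470
Overall = 0.25 × 4369 + 0.625 × 10393.75 + 0.125 × 11470 = 1092.25 + 6496.09375 + 1433.75 = 9022.09375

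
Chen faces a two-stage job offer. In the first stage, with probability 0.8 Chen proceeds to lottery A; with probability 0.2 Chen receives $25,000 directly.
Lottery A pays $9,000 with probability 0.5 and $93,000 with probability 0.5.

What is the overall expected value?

EV(A) = 0.5 × 9000 + 0.5 × 93000 = 4500 + 46500 = 51000
Branch B: 25000 (certain)
Overall = 0.8 × 51000 + 0.2 × 25000 = 40800 + 5000 = 45800

$45,800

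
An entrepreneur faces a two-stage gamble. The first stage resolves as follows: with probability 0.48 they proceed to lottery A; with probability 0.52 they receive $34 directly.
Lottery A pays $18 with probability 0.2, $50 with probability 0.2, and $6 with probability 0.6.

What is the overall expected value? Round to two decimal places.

$25.94

EV(A) = 0.2 × 18 + 0.2 × 50 + 0.6 × 6 = 3.6 + 10 + 3.6 = 17.2
Branch B: 34 (certain)
Overall = 0.48 × 17.2 + 0.52 × 34 = 8.256 + 17.68 = 25.936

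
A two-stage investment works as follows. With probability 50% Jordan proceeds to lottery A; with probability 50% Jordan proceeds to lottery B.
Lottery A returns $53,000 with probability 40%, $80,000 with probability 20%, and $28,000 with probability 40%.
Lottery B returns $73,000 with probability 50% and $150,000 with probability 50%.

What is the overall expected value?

$79,950

EV(A) = 0.4 × 53000 + 0.2 × 80000 + 0.4 × 28000 = 21200 + 16000 + 11200 = 48400
EV(B) = 0.5 × 73000 + 0.5 × 150000 = 36500 + 75000 = 111500
Overall = 0.5 × 48400 + 0.5 × 111500 = 24200 + 55750 = 79950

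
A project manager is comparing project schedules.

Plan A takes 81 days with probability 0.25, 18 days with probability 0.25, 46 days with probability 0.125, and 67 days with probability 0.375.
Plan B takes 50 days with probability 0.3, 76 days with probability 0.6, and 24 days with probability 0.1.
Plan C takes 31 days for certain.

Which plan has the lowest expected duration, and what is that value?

Plan A = 0.25 × 81 + 0.25 × 18 + 0.125 × 46 + 0.375 × 67 = 20.25 + 4.5 + 5.75 + 25.125 = 55.625
Plan B = 0.3 × 50 + 0.6 × 76 + 0.1 × 24 = 15 + 45.6 + 2.4 = 63
Plan C: 31 (certain)

Plan C (31 days)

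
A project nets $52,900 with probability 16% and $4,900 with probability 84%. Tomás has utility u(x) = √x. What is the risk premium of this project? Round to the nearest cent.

$3,440.64

E[u] = 0.16·√52900 + 0.84·√4900 = 0.16·230 + 0.84·70 = 95.6
CE = (95.6)² = 9139.36
Risk premium = EV − CE = 12580 − 9139.36 = 3440.64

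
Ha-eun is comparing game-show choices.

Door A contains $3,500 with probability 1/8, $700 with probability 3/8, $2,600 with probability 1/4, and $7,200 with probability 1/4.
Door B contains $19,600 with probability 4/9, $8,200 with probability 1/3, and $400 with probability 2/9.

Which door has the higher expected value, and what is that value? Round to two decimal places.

Door A = 1/8 × 3500 + 3/8 × 700 + 1/4 × 2600 + 1/4 × 7200 = 437.5 + 262.5 + 650 + 1800 = 3150
Door B = 4/9 × 19600 + 1/3 × 8200 + 2/9 × 400 = 8711.1111 + 2733.3333 + 88.8889 = 11533.3333

Door B ($11,533.33)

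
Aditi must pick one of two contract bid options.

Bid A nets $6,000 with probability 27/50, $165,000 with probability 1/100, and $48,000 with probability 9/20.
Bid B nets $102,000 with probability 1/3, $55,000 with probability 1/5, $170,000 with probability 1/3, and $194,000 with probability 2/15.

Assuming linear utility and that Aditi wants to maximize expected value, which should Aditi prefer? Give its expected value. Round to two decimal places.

Bid B ($127,533.33)

Bid A = 27/50 × 6000 + 1/100 × 165000 + 9/20 × 48000 = 3240 + 1650 + 21600 = 26490
Bid B = 1/3 × 102000 + 1/5 × 55000 + 1/3 × 170000 + 2/15 × 194000 = 34000 + 11000 + 56666.6667 + 25866.6667 = 127533.3333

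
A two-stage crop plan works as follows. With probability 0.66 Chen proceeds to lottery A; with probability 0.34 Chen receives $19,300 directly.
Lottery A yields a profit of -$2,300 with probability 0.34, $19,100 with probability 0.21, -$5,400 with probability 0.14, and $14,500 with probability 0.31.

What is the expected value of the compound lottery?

EV(A) = 0.34 × (-2300) + 0.21 × 19100 + 0.14 × (-5400) + 0.31 × 14500 = -782 + 4011 − 756 + 4495 = 6968
Branch B: 19300 (certain)
Overall = 0.66 × 6968 + 0.34 × 19300 = 4598.88 + 6562 = 11160.88

$11,160.88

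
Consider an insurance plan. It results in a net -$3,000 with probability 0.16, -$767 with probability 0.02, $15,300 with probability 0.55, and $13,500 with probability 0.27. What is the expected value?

$11,564.66

EV = 0.16 × (-3000) + 0.02 × (-767) + 0.55 × 15300 + 0.27 × 13500 = -480 − 15.34 + 8415 + 3645 = 11564.66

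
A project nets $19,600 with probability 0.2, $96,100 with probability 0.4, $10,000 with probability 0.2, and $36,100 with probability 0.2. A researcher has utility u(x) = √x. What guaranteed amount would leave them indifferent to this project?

$44,100

E[u] = 0.2·√19600 + 0.4·√96100 + 0.2·√10000 + 0.2·√36100 = 0.2·140 + 0.4·310 + 0.2·100 + 0.2·190 = 210
CE = (210)² = 44100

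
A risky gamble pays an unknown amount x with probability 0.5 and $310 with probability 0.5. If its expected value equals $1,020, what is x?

x = $1,730

0.5·x + 0.5·310 = 1020
0.5·x = 1020 − 155 = 865
x = 865 / 0.5 = 1730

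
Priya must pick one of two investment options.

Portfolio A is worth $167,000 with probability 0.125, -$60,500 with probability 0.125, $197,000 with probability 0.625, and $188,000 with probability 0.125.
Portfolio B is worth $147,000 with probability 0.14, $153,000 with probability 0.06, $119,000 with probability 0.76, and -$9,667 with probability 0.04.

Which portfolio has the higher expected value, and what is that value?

Portfolio A = 0.125 × 167000 + 0.125 × (-60500) + 0.625 × 197000 + 0.125 × 188000 = 20875 − 7562.5 + 123125 + 23500 = 159937.5
Portfolio B = 0.14 × 147000 + 0.06 × 153000 + 0.76 × 119000 + 0.04 × (-9667) = 20580 + 9180 + 90440 − 386.68 = 119813.32

Portfolio A ($159,937.50)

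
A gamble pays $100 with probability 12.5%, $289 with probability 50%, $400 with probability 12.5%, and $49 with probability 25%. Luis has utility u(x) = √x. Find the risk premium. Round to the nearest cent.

$23.25

E[u] = 0.125·√100 + 0.5·√289 + 0.125·√400 + 0.25·√49 = 0.125·10 + 0.5·17 + 0.125·20 + 0.25·7 = 14
CE = (14)² = 196
Risk premium = EV − CE = 219.25 − 196 = 23.25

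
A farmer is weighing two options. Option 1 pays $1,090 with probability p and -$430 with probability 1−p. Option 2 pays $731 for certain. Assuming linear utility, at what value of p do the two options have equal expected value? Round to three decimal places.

p = 0.764

p·1090 + (1−p)·(-430) = 731
1520p − 430 = 731
p = (731 + 430) / 1520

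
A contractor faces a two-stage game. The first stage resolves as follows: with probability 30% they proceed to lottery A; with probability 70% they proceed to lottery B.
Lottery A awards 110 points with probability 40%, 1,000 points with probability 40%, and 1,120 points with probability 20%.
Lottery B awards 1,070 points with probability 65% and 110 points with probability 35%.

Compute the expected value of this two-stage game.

714.2 points

EV(A) = 0.4 × 110 + 0.4 × 1000 + 0.2 × 1120 = 44 + 400 + 224 = 668
EV(B) = 0.65 × 1070 + 0.35 × 110 = 695.5 + 38.5 = 734
Overall = 0.3 × 668 + 0.7 × 734 = 200.4 + 513.8 = 714.2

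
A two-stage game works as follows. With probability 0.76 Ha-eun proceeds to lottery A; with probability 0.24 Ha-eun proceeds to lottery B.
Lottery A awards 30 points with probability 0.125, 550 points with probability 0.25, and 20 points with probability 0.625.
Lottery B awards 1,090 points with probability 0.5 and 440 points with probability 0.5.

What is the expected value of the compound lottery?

EV(A) = 0.125 × 30 + 0.25 × 550 + 0.625 × 20 = 3.75 + 137.5 + 12.5 = 153.75
EV(B) = 0.5 × 1090 + 0.5 × 440 = 545 + 220 = 765
Overall = 0.76 × 153.75 + 0.24 × 765 = 116.85 + 183.6 = 300.45

300.45 points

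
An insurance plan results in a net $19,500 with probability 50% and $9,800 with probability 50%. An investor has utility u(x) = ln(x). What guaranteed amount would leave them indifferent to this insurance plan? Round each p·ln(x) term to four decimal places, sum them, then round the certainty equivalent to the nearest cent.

$13,824.53

E[u] = 0.5·ln(19500) + 0.5·ln(9800) = 4.9391 + 4.5951 = 9.5342
CE = e^9.5342 ≈ 13824.53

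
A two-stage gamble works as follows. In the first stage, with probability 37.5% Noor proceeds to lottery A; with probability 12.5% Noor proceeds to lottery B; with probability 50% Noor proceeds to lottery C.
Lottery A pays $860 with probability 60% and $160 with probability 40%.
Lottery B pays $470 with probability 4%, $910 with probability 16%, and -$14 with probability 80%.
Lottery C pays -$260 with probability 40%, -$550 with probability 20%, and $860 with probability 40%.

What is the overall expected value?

$301.65

EV(A) = 0.6 × 860 + 0.4 × 160 = 516 + 64 = 580
EV(B) = 0.04 × 470 + 0.16 × 910 + 0.8 × (-14) = 18.8 + 145.6 − 11.2 = 153.2
EV(C) = 0.4 × (-260) + 0.2 × (-550) + 0.4 × 860 = -104 − 110 + 344 = 130
Overall = 0.375 × 580 + 0.125 × 153.2 + 0.5 × 130 = 217.5 + 19.15 + 65 = 301.65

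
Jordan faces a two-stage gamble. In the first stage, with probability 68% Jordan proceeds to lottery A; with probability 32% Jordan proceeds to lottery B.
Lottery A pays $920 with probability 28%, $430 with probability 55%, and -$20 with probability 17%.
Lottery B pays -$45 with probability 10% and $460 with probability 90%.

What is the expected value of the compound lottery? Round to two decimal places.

EV(A) = 0.28 × 920 + 0.55 × 430 + 0.17 × (-20) = 257.6 + 236.5 − 3.4 = 490.7
EV(B) = 0.1 × (-45) + 0.9 × 460 = -4.5 + 414 = 409.5
Overall = 0.68 × 490.7 + 0.32 × 409.5 = 333.676 + 131.04 = 464.716

$464.72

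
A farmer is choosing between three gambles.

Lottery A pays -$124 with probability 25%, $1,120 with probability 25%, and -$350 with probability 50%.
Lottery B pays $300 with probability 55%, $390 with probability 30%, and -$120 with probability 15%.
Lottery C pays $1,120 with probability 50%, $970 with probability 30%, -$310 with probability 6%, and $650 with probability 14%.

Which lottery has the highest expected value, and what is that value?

Lottery C ($923.40)

Lottery A = 0.25 × (-124) + 0.25 × 1120 + 0.5 × (-350) = -31 + 280 − 175 = 74
Lottery B = 0.55 × 300 + 0.3 × 390 + 0.15 × (-120) = 165 + 117 − 18 = 264
Lottery C = 0.5 × 1120 + 0.3 × 970 + 0.06 × (-310) + 0.14 × 650 = 560 + 291 − 18.6 + 91 = 923.4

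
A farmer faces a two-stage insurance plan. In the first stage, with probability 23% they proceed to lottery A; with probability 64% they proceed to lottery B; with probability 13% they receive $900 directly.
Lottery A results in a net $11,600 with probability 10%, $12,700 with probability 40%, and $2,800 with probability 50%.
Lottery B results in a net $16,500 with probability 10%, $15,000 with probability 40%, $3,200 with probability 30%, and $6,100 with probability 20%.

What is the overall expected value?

EV(A) = 0.1 × 11600 + 0.4 × 12700 + 0.5 × 2800 = 1160 + 5080 + 1400 = 7640
EV(B) = 0.1 × 16500 + 0.4 × 15000 + 0.3 × 3200 + 0.2 × 6100 = 1650 + 6000 + 960 + 1220 = 9830
Branch C: 900 (certain)
Overall = 0.23 × 7640 + 0.64 × 9830 + 0.13 × 900 = 1757.2 + 6291.2 + 117 = 8165.4

$8,165.40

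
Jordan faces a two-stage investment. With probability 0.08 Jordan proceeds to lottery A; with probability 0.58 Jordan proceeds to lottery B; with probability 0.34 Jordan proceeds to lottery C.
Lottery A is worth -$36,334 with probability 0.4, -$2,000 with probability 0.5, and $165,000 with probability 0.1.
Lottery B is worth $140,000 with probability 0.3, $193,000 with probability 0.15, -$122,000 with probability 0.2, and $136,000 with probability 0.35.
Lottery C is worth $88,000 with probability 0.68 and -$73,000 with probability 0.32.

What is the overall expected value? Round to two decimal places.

$67,087.51

EV(A) = 0.4 × (-36334) + 0.5 × (-2000) + 0.1 × 165000 = -14533.6 − 1000 + 16500 = 966.4
EV(B) = 0.3 × 140000 + 0.15 × 193000 + 0.2 × (-122000) + 0.35 × 136000 = 42000 + 28950 − 24400 + 47600 = 94150
EV(C) = 0.68 × 88000 + 0.32 × (-73000) = 59840 − 23360 = 36480
Overall = 0.08 × 966.4 + 0.58 × 94150 + 0.34 × 36480 = 77.312 + 54607 + 12403.2 = 67087.512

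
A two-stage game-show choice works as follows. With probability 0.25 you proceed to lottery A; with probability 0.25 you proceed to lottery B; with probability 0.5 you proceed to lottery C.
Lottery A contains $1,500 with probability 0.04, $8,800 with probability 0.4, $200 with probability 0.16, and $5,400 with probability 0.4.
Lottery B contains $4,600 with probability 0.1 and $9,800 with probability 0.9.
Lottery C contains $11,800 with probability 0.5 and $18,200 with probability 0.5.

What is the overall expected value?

$11,263

EV(A) = 0.04 × 1500 + 0.4 × 8800 + 0.16 × 200 + 0.4 × 5400 = 60 + 3520 + 32 + 2160 = 5772
EV(B) = 0.1 × 4600 + 0.9 × 9800 = 460 + 8820 = 9280
EV(C) = 0.5 × 11800 + 0.5 × 18200 = 5900 + 9100 = 15000
Overall = 0.25 × 5772 + 0.25 × 9280 + 0.5 × 15000 = 1443 + 2320 + 7500 = 11263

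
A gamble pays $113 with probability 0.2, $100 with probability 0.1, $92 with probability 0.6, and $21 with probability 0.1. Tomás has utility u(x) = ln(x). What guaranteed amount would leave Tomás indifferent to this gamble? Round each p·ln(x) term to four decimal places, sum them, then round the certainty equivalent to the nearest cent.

$83.40

E[u] = 0.2·ln(113) + 0.1·ln(100) + 0.6·ln(92) + 0.1·ln(21) = 0.9455 + 0.4605 + 2.7131 + 0.3045 = 4.4236
CE = e^4.4236 ≈ 83.40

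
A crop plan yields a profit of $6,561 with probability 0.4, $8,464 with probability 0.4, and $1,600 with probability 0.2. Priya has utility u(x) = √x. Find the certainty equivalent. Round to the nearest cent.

E[u] = 0.4·√6561 + 0.4·√8464 + 0.2·√1600 = 0.4·81 + 0.4·92 + 0.2·40 = 77.2
CE = (77.2)² = 5959.84

$5,959.84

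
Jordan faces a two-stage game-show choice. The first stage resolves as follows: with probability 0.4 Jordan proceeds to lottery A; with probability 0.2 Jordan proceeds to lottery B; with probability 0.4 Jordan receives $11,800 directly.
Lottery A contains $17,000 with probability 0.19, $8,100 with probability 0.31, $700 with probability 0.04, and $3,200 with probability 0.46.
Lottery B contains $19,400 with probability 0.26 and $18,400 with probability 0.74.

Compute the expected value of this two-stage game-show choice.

EV(A) = 0.19 × 17000 + 0.31 × 8100 + 0.04 × 700 + 0.46 × 3200 = 3230 + 2511 + 28 + 1472 = 7241
EV(B) = 0.26 × 19400 + 0.74 × 18400 = 5044 + 13616 = 18660
Branch C: 11800 (certain)
Overall = 0.4 × 7241 + 0.2 × 18660 + 0.4 × 11800 = 2896.4 + 3732 + 4720 = 11348.4

$11,348.40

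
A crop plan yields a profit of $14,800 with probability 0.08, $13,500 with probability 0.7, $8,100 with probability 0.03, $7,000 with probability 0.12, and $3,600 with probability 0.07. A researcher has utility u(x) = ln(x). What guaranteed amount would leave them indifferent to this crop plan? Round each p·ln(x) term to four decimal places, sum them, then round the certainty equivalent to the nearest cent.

E[u] = 0.08·ln(14800) + 0.7·ln(13500) + 0.03·ln(8100) + 0.12·ln(7000) + 0.07·ln(3600) = 0.7682 + 6.6573 + 0.2700 + 1.0624 + 0.5732 = 9.3311
CE = e^9.3311 ≈ 11283.54

$11,283.54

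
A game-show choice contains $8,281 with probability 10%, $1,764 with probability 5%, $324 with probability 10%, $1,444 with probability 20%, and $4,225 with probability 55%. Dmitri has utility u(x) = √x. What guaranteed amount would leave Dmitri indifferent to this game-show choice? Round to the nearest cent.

$3,175.32

E[u] = 0.1·√8281 + 0.05·√1764 + 0.1·√324 + 0.2·√1444 + 0.55·√4225 = 0.1·91 + 0.05·42 + 0.1·18 + 0.2·38 + 0.55·65 = 56.35
CE = (56.35)² = 3175.3225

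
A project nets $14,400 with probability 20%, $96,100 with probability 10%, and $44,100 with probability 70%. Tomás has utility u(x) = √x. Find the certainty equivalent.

$40,804

E[u] = 0.2·√14400 + 0.1·√96100 + 0.7·√44100 = 0.2·120 + 0.1·310 + 0.7·210 = 202
CE = (202)² = 40804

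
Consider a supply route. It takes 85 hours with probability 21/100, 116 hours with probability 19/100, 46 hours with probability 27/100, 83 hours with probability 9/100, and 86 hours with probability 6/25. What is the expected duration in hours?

EV = 21/100 × 85 + 19/100 × 116 + 27/100 × 46 + 9/100 × 83 + 6/25 × 86 = 17.85 + 22.04 + 12.42 + 7.47 + 20.64 = 80.42

80.42 hours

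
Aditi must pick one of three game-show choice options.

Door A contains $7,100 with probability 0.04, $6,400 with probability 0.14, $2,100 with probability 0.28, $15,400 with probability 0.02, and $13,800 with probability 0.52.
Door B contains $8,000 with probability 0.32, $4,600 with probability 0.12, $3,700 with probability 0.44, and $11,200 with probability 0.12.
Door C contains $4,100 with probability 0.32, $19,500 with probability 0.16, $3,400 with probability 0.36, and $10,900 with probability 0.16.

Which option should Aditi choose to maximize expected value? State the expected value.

Door A = 0.04 × 7100 + 0.14 × 6400 + 0.28 × 2100 + 0.02 × 15400 + 0.52 × 13800 = 284 + 896 + 588 + 308 + 7176 = 9252
Door B = 0.32 × 8000 + 0.12 × 4600 + 0.44 × 3700 + 0.12 × 11200 = 2560 + 552 + 1628 + 1344 = 6084
Door C = 0.32 × 4100 + 0.16 × 19500 + 0.36 × 3400 + 0.16 × 10900 = 1312 + 3120 + 1224 + 1744 = 7400

Door A ($9,252)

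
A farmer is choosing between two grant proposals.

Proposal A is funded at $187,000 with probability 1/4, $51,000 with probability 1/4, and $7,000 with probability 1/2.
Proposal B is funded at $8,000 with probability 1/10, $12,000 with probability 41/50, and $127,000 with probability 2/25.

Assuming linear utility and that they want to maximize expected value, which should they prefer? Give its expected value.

Proposal A = 1/4 × 187000 + 1/4 × 51000 + 1/2 × 7000 = 46750 + 12750 + 3500 = 63000
Proposal B = 1/10 × 8000 + 41/50 × 12000 + 2/25 × 127000 = 800 + 9840 + 10160 = 20800

Proposal A ($63,000)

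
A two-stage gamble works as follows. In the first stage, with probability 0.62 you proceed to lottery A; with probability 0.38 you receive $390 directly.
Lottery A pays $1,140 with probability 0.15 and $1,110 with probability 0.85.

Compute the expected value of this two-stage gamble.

EV(A) = 0.15 × 1140 + 0.85 × 1110 = 171 + 943.5 = 1114.5
Branch B: 390 (certain)
Overall = 0.62 × 1114.5 + 0.38 × 390 = 690.99 + 148.2 = 839.19

$839.19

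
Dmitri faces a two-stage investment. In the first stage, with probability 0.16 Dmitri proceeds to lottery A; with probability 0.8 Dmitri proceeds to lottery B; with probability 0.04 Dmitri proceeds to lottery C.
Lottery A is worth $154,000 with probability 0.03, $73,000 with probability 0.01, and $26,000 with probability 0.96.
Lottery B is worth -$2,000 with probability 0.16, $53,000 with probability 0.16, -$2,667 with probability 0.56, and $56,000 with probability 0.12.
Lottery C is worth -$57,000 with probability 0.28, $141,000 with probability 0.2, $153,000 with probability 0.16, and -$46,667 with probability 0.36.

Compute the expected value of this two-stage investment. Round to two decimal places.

EV(A) = 0.03 × 154000 + 0.01 × 73000 + 0.96 × 26000 = 4620 + 730 + 24960 = 30310
EV(B) = 0.16 × (-2000) + 0.16 × 53000 + 0.56 × (-2667) + 0.12 × 56000 = -320 + 8480 − 1493.52 + 6720 = 13386.48
EV(C) = 0.28 × (-57000) + 0.2 × 141000 + 0.16 × 153000 + 0.36 × (-46667) = -15960 + 28200 + 24480 − 16800.12 = 19919.88
Overall = 0.16 × 30310 + 0.8 × 13386.48 + 0.04 × 19919.88 = 4849.6 + 10709.184 + 796.7952 = 16355.5792

$16,355.58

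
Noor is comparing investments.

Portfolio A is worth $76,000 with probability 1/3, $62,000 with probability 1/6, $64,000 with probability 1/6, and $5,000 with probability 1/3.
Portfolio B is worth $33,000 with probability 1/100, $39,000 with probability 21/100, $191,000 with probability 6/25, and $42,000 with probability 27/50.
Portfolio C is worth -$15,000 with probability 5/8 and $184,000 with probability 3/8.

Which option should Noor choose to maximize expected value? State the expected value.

Portfolio A = 1/3 × 76000 + 1/6 × 62000 + 1/6 × 64000 + 1/3 × 5000 = 25333.3333 + 10333.3333 + 10666.6667 + 1666.6667 = 48000
Portfolio B = 1/100 × 33000 + 21/100 × 39000 + 6/25 × 191000 + 27/50 × 42000 = 330 + 8190 + 45840 + 22680 = 77040
Portfolio C = 5/8 × (-15000) + 3/8 × 184000 = -9375 + 69000 = 59625

Portfolio B ($77,040)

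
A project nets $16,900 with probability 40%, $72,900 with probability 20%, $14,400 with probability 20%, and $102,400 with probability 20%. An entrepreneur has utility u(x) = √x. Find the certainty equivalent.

$37,636

E[u] = 0.4·√16900 + 0.2·√72900 + 0.2·√14400 + 0.2·√102400 = 0.4·130 + 0.2·270 + 0.2·120 + 0.2·320 = 194
CE = (194)² = 37636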